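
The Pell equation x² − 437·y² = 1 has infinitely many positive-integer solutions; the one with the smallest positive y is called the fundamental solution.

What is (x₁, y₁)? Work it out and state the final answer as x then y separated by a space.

4599 220

√437 = [20; 1,9,2,9,1,40, …], period ℓ=6 (even) → k=5
k=0  a_k=20  p_k/q_k = 20/1
k=1  a_k=1  p_k/q_k = 21/1
…
k=4  a_k=9  p_k/q_k = 4160/199
k=5  a_k=1  p_k/q_k = 4599/220
(x₁, y₁) = (4599, 220);  4599² − 437·220² = 1 ✓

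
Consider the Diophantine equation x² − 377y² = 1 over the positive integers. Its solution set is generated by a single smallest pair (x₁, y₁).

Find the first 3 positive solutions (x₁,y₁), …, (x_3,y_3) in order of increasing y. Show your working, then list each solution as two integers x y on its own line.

233 12
108577 5592
50596649 2605860

√377 = [19; 2,2,2,38, …], period ℓ=4 (even) → k=3
a_0=19:  p_0=19·1+0=19,  q_0=19·0+1=1
a_1=2:  p_1=2·19+1=39,  q_1=2·1+0=2
a_2=2:  p_2=2·39+19=97,  q_2=2·2+1=5
a_3=2:  p_3=2·97+39=233,  q_3=2·5+2=12
→ (233, 12).  Check: 233²=54289, 377·12²=54288, difference 1.
(x_2, y_2) = (233·233 + 377·12·12, 233·12 + 12·233) = (108577, 5592)
(x_3, y_3) = (233·108577 + 377·12·5592, 233·5592 + 12·108577) = (50596649, 2605860)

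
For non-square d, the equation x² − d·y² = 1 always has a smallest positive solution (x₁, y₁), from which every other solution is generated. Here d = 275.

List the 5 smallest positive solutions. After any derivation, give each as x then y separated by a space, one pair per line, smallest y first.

[16; 1,1,2,1,1,32] for √275; ℓ=6 ⇒ convergent index 5
step 0: (16, 1)  from 16·(1,0) + (0,1)
step 1: (17, 1)  from 1·(16,1) + (1,0)
…
step 4: (116, 7)  from 1·(83,5) + (33,2)
step 5: (199, 12)  from 1·(116,7) + (83,5)
(x₁, y₁) = (199, 12);  199² − 275·12² = 1 ✓
n=2: (199,12)∘(199,12) = (199·199+275·12·12, 199·12+12·199) = (79201,4776)
n=3: (79201,4776)∘(199,12) = (199·79201+275·12·4776, 199·4776+12·79201) = (31521799,1900836)
n=4: (31521799,1900836)∘(199,12) = (199·31521799+275·12·1900836, 199·1900836+12·31521799) = (12545596801,756527952)
n=5: (12545596801,756527952)∘(199,12) = (199·12545596801+275·12·756527952, 199·756527952+12·12545596801) = (4993116004999,301096224060)

199 12
79201 4776
31521799 1900836
12545596801 756527952
4993116004999 301096224060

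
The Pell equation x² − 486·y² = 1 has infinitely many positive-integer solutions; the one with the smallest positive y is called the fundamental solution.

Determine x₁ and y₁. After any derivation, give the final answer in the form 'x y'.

√486 = [22; 22,44, …], period ℓ=2 (even) → k=1
k=0  a_k=22  p_k/q_k = 22/1
k=1  a_k=22  p_k/q_k = 485/22
(x₁, y₁) = (485, 22);  485² − 486·22² = 1 ✓

485 22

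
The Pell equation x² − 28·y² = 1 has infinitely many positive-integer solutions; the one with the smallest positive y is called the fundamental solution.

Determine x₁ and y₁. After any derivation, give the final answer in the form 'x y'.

127 24

[5; 3,2,3,10] for √28; ℓ=4 ⇒ convergent index 3
k=0  a_k=5  p_k/q_k = 5/1
…
k=2  a_k=2  p_k/q_k = 37/7
k=3  a_k=3  p_k/q_k = 127/24
fundamental: x₁=127, y₁=24  (since 16129 − 28·576 = 1)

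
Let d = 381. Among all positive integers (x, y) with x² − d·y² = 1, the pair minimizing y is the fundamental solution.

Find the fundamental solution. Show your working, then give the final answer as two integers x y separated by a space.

d=381: √d = [19; 1,1,12,1,1,38] (ℓ=6, even), read p_5/q_5
i=0: a=19 ⇒ p=19, q=1
i=1: a=1 ⇒ p=20, q=1
i=2: a=1 ⇒ p=39, q=2
i=3: a=12 ⇒ p=488, q=25
i=4: a=1 ⇒ p=527, q=27
i=5: a=1 ⇒ p=1015, q=52
(x₁, y₁) = (1015, 52);  1015² − 381·52² = 1 ✓

1015 52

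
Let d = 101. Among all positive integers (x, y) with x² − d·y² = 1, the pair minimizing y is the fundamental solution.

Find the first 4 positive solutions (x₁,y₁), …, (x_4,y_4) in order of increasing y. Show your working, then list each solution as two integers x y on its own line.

√101 → a₀=10, period (20); ℓ=1 odd so k=1
i=0: a=10 ⇒ p=10, q=1
i=1: a=20 ⇒ p=201, q=20
(x₁, y₁) = (201, 20);  201² − 101·20² = 1 ✓
(201+20√101)^2 = 80801 + 8040√101
(201+20√101)^3 = 32481801 + 3232060√101
(201+20√101)^4 = 13057603201 + 1299280080√101

201 20
80801 8040
32481801 3232060
13057603201 1299280080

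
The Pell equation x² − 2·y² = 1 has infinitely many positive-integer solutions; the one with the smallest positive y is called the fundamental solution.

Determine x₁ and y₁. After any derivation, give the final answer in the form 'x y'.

3 2

d=2: √d = [1; 2] (ℓ=1, odd), read p_1/q_1
k=0  a_k=1  p_k/q_k = 1/1
k=1  a_k=2  p_k/q_k = 3/2
fundamental: x₁=3, y₁=2  (since 9 − 2·4 = 1)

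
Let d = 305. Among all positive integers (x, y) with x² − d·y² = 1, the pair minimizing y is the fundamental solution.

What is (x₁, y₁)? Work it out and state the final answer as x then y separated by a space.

[17; 2,6,2,34] for √305; ℓ=4 ⇒ convergent index 3
step 0: (17, 1)  from 17·(1,0) + (0,1)
…
step 2: (227, 13)  from 6·(35,2) + (17,1)
step 3: (489, 28)  from 2·(227,13) + (35,2)
→ (489, 28).  Check: 489²=239121, 305·28²=239120, difference 1.

489 28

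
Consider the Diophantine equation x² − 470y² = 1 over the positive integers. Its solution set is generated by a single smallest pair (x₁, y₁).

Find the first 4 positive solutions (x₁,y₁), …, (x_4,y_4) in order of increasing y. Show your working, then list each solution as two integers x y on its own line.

√470 → a₀=21, period (1,2,8,2,1,42); ℓ=6 even so k=5
k=0  a_k=21  p_k/q_k = 21/1
…
k=4  a_k=2  p_k/q_k = 1149/53
k=5  a_k=1  p_k/q_k = 1691/78
→ (1691, 78).  Check: 1691²=2859481, 470·78²=2859480, difference 1.
n=2: (1691,78)∘(1691,78) = (1691·1691+470·78·78, 1691·78+78·1691) = (5718961,263796)
n=3: (5718961,263796)∘(1691,78) = (1691·5718961+470·78·263796, 1691·263796+78·5718961) = (19341524411,892157994)
n=4: (19341524411,892157994)∘(1691,78) = (1691·19341524411+470·78·892157994, 1691·892157994+78·19341524411) = (65413029839041,3017278071912)

1691 78
5718961 263796
19341524411 892157994
65413029839041 3017278071912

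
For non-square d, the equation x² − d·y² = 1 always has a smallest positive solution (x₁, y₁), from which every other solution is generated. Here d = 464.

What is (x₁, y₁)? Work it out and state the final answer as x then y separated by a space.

√464 → a₀=21, period (1,1,5,1,1,1,5,1,1,42); ℓ=10 even so k=9
i=0: a=21 ⇒ p=21, q=1
i=1: a=1 ⇒ p=22, q=1
i=2: a=1 ⇒ p=43, q=2
i=3: a=5 ⇒ p=237, q=11
i=4: a=1 ⇒ p=280, q=13
…
i=6: a=1 ⇒ p=797, q=37
i=7: a=5 ⇒ p=4502, q=209
i=8: a=1 ⇒ p=5299, q=246
i=9: a=1 ⇒ p=9801, q=455
fundamental: x₁=9801, y₁=455  (since 96059601 − 464·207025 = 1)

9801 455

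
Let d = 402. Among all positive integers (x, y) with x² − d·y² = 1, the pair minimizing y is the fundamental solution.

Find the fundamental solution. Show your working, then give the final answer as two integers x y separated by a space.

√402 → a₀=20, period (20,40); ℓ=2 even so k=1
step 0: (20, 1)  from 20·(1,0) + (0,1)
step 1: (401, 20)  from 20·(20,1) + (1,0)
(x₁, y₁) = (401, 20);  401² − 402·20² = 1 ✓

401 20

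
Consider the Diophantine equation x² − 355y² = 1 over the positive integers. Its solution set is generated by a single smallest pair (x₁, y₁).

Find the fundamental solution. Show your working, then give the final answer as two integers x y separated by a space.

954809 50676

√355 = [18; 1,5,3,3,1,6,1,3,3,5,1,36, …], period ℓ=12 (even) → k=11
k=0  a_k=18  p_k/q_k = 18/1
…
k=8  a_k=3  p_k/q_k = 46463/2466
…
k=10  a_k=5  p_k/q_k = 803418/42641
k=11  a_k=1  p_k/q_k = 954809/50676
fundamental: x₁=954809, y₁=50676  (since 911660226481 − 355·2568056976 = 1)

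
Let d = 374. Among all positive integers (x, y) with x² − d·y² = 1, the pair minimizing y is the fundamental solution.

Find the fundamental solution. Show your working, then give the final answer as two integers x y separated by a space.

d=374: √d = [19; 2,1,18,1,2,38] (ℓ=6, even), read p_5/q_5
step 0: (19, 1)  from 19·(1,0) + (0,1)
step 1: (39, 2)  from 2·(19,1) + (1,0)
step 2: (58, 3)  from 1·(39,2) + (19,1)
step 3: (1083, 56)  from 18·(58,3) + (39,2)
step 4: (1141, 59)  from 1·(1083,56) + (58,3)
step 5: (3365, 174)  from 2·(1141,59) + (1083,56)
fundamental: x₁=3365, y₁=174  (since 11323225 − 374·30276 = 1)

3365 174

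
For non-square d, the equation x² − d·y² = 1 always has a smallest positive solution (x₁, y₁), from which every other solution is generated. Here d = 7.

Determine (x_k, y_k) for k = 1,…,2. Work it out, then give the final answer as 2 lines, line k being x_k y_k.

8 3
127 48

√7 = [2; 1,1,1,4, …], period ℓ=4 (even) → k=3
i=0: a=2 ⇒ p=2, q=1
i=1: a=1 ⇒ p=3, q=1
i=2: a=1 ⇒ p=5, q=2
i=3: a=1 ⇒ p=8, q=3
fundamental: x₁=8, y₁=3  (since 64 − 7·9 = 1)
k=2:  x_2 = 8·8+7·3·3 = 127,  y_2 = 8·3+3·8 = 48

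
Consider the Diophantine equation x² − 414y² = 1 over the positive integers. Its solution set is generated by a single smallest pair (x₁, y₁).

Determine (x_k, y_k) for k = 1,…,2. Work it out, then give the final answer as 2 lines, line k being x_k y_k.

24335 1196
1184384449 58209320

[20; 2,1,7,2,7,1,2,40] for √414; ℓ=8 ⇒ convergent index 7
i=0: a=20 ⇒ p=20, q=1
i=1: a=2 ⇒ p=41, q=2
…
i=5: a=7 ⇒ p=7447, q=366
i=6: a=1 ⇒ p=8444, q=415
i=7: a=2 ⇒ p=24335, q=1196
(x₁, y₁) = (24335, 1196);  24335² − 414·1196² = 1 ✓
(x_2, y_2) = (24335·24335 + 414·1196·1196, 24335·1196 + 1196·24335) = (1184384449, 58209320)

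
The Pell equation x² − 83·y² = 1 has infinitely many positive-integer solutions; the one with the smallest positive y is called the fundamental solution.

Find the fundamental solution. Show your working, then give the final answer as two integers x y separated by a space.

82 9

√83 = [9; 9,18, …], period ℓ=2 (even) → k=1
i=0: a=9 ⇒ p=9, q=1
i=1: a=9 ⇒ p=82, q=9
→ (82, 9).  Check: 82²=6724, 83·9²=6723, difference 1.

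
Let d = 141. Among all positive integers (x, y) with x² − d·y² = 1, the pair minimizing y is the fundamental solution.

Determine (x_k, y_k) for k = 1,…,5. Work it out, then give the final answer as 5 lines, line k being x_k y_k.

95 8
18049 1520
3429215 288792
651532801 54868960
123787802975 10424813608

√141 = [11; 1,6,1,22, …], period ℓ=4 (even) → k=3
i=0: a=11 ⇒ p=11, q=1
i=1: a=1 ⇒ p=12, q=1
i=2: a=6 ⇒ p=83, q=7
i=3: a=1 ⇒ p=95, q=8
(x₁, y₁) = (95, 8);  95² − 141·8² = 1 ✓
n=2: (95,8)∘(95,8) = (95·95+141·8·8, 95·8+8·95) = (18049,1520)
n=3: (18049,1520)∘(95,8) = (95·18049+141·8·1520, 95·1520+8·18049) = (3429215,288792)
n=4: (3429215,288792)∘(95,8) = (95·3429215+141·8·288792, 95·288792+8·3429215) = (651532801,54868960)
n=5: (651532801,54868960)∘(95,8) = (95·651532801+141·8·54868960, 95·54868960+8·651532801) = (123787802975,10424813608)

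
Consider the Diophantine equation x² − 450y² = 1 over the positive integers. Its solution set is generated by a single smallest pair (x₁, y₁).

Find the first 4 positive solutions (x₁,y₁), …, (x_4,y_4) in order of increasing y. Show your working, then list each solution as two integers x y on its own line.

19601 924
768398401 36222648
30122754096401 1420000245972
1180872205318713601 55666849606371696

√450 → a₀=21, period (4,1,2,4,2,1,4,42); ℓ=8 even so k=7
a_0=21:  p_0=21·1+0=21,  q_0=21·0+1=1
a_1=4:  p_1=4·21+1=85,  q_1=4·1+0=4
a_2=1:  p_2=1·85+21=106,  q_2=1·4+1=5
a_3=2:  p_3=2·106+85=297,  q_3=2·5+4=14
a_4=4:  p_4=4·297+106=1294,  q_4=4·14+5=61
a_5=2:  p_5=2·1294+297=2885,  q_5=2·61+14=136
a_6=1:  p_6=1·2885+1294=4179,  q_6=1·136+61=197
a_7=4:  p_7=4·4179+2885=19601,  q_7=4·197+136=924
fundamental: x₁=19601, y₁=924  (since 384199201 − 450·853776 = 1)
n=2: (19601,924)∘(19601,924) = (19601·19601+450·924·924, 19601·924+924·19601) = (768398401,36222648)
n=3: (768398401,36222648)∘(19601,924) = (19601·768398401+450·924·36222648, 19601·36222648+924·768398401) = (30122754096401,1420000245972)
n=4: (30122754096401,1420000245972)∘(19601,924) = (19601·30122754096401+450·924·1420000245972, 19601·1420000245972+924·30122754096401) = (1180872205318713601,55666849606371696)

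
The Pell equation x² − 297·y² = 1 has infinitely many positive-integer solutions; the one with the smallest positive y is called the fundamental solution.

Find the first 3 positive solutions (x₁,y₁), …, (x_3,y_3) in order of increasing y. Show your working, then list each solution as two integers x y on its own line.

d=297: √d = [17; 4,3,1,1,2,1,1,3,4,34] (ℓ=10, even), read p_9/q_9
k=0  a_k=17  p_k/q_k = 17/1
…
k=2  a_k=3  p_k/q_k = 224/13
k=3  a_k=1  p_k/q_k = 293/17
…
k=5  a_k=2  p_k/q_k = 1327/77
k=6  a_k=1  p_k/q_k = 1844/107
…
k=8  a_k=3  p_k/q_k = 11357/659
k=9  a_k=4  p_k/q_k = 48599/2820
fundamental: x₁=48599, y₁=2820  (since 2361862801 − 297·7952400 = 1)
(48599+2820√297)^2 = 4723725601 + 274098360√297
(48599+2820√297)^3 = 459136680917399 + 26641812392460√297

48599 2820
4723725601 274098360
459136680917399 26641812392460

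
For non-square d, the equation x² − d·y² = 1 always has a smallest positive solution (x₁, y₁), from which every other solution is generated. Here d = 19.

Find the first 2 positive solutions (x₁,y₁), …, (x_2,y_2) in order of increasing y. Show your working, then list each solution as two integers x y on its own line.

√19 = [4; 2,1,3,1,2,8, …], period ℓ=6 (even) → k=5
a_0=4:  p_0=4·1+0=4,  q_0=4·0+1=1
a_1=2:  p_1=2·4+1=9,  q_1=2·1+0=2
…
a_3=3:  p_3=3·13+9=48,  q_3=3·3+2=11
a_4=1:  p_4=1·48+13=61,  q_4=1·11+3=14
a_5=2:  p_5=2·61+48=170,  q_5=2·14+11=39
(x₁, y₁) = (170, 39);  170² − 19·39² = 1 ✓
n=2: (170,39)∘(170,39) = (170·170+19·39·39, 170·39+39·170) = (57799,13260)

170 39
57799 13260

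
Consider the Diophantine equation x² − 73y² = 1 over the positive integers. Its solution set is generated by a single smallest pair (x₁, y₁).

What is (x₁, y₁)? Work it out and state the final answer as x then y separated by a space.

2281249 267000

√73 = [8; 1,1,5,5,1,1,16, …], period ℓ=7 (odd) → k=13
k=0  a_k=8  p_k/q_k = 8/1
…
k=3  a_k=5  p_k/q_k = 94/11
…
k=6  a_k=1  p_k/q_k = 1068/125
…
k=11  a_k=5  p_k/q_k = 1040241/121751
k=12  a_k=1  p_k/q_k = 1241008/145249
k=13  a_k=1  p_k/q_k = 2281249/267000
(x₁, y₁) = (2281249, 267000);  2281249² − 73·267000² = 1 ✓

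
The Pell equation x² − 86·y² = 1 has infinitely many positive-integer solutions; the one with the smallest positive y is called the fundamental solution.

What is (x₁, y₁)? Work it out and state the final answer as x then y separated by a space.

[9; 3,1,1,1,8,1,1,1,3,18] for √86; ℓ=10 ⇒ convergent index 9
a_0=9:  p_0=9·1+0=9,  q_0=9·0+1=1
…
a_4=1:  p_4=1·65+37=102,  q_4=1·7+4=11
a_5=8:  p_5=8·102+65=881,  q_5=8·11+7=95
a_6=1:  p_6=1·881+102=983,  q_6=1·95+11=106
…
a_8=1:  p_8=1·1864+983=2847,  q_8=1·201+106=307
a_9=3:  p_9=3·2847+1864=10405,  q_9=3·307+201=1122
fundamental: x₁=10405, y₁=1122  (since 108264025 − 86·1258884 = 1)

10405 1122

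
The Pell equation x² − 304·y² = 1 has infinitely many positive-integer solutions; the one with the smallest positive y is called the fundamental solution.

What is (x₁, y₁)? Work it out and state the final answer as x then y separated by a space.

[17; 2,3,2,1,1,1,1,1,2,3,2,34] for √304; ℓ=12 ⇒ convergent index 11
i=0: a=17 ⇒ p=17, q=1
i=1: a=2 ⇒ p=35, q=2
i=2: a=3 ⇒ p=122, q=7
…
i=5: a=1 ⇒ p=680, q=39
i=6: a=1 ⇒ p=1081, q=62
i=7: a=1 ⇒ p=1761, q=101
i=8: a=1 ⇒ p=2842, q=163
…
i=10: a=3 ⇒ p=25177, q=1444
i=11: a=2 ⇒ p=57799, q=3315
→ (57799, 3315).  Check: 57799²=3340724401, 304·3315²=3340724400, difference 1.

57799 3315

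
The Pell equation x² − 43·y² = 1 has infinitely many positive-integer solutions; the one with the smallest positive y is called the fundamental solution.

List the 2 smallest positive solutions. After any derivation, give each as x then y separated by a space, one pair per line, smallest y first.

[6; 1,1,3,1,5,1,3,1,1,12] for √43; ℓ=10 ⇒ convergent index 9
step 0: (6, 1)  from 6·(1,0) + (0,1)
step 1: (7, 1)  from 1·(6,1) + (1,0)
…
step 3: (46, 7)  from 3·(13,2) + (7,1)
step 4: (59, 9)  from 1·(46,7) + (13,2)
step 5: (341, 52)  from 5·(59,9) + (46,7)
step 6: (400, 61)  from 1·(341,52) + (59,9)
…
step 8: (1941, 296)  from 1·(1541,235) + (400,61)
step 9: (3482, 531)  from 1·(1941,296) + (1541,235)
→ (3482, 531).  Check: 3482²=12124324, 43·531²=12124323, difference 1.
(x_2, y_2) = (3482·3482 + 43·531·531, 3482·531 + 531·3482) = (24248647, 3697884)

3482 531
24248647 3697884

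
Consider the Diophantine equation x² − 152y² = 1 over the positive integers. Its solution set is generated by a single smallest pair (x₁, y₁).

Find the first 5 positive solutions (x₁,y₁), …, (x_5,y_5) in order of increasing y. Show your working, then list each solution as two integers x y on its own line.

37 3
2737 222
202501 16425
14982337 1215228
1108490437 89910447

√152 → a₀=12, period (3,24); ℓ=2 even so k=1
step 0: (12, 1)  from 12·(1,0) + (0,1)
step 1: (37, 3)  from 3·(12,1) + (1,0)
→ (37, 3).  Check: 37²=1369, 152·3²=1368, difference 1.
k=2:  x_2 = 37·37+152·3·3 = 2737,  y_2 = 37·3+3·37 = 222
k=3:  x_3 = 37·2737+152·3·222 = 202501,  y_3 = 37·222+3·2737 = 16425
k=4:  x_4 = 37·202501+152·3·16425 = 14982337,  y_4 = 37·16425+3·202501 = 1215228
k=5:  x_5 = 37·14982337+152·3·1215228 = 1108490437,  y_5 = 37·1215228+3·14982337 = 89910447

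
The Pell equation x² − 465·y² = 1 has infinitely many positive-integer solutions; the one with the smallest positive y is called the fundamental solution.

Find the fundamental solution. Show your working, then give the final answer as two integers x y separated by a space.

15871 736

d=465: √d = [21; 1,1,3,2,2,2,3,1,1,42] (ℓ=10, even), read p_9/q_9
step 0: (21, 1)  from 21·(1,0) + (0,1)
step 1: (22, 1)  from 1·(21,1) + (1,0)
…
step 4: (345, 16)  from 2·(151,7) + (43,2)
…
step 7: (6922, 321)  from 3·(2027,94) + (841,39)
step 8: (8949, 415)  from 1·(6922,321) + (2027,94)
step 9: (15871, 736)  from 1·(8949,415) + (6922,321)
(x₁, y₁) = (15871, 736);  15871² − 465·736² = 1 ✓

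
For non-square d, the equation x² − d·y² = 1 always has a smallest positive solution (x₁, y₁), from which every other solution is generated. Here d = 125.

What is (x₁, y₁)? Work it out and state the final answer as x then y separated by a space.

930249 83204

√125 → a₀=11, period (5,1,1,5,22); ℓ=5 odd so k=9
k=0  a_k=11  p_k/q_k = 11/1
k=1  a_k=5  p_k/q_k = 56/5
k=2  a_k=1  p_k/q_k = 67/6
k=3  a_k=1  p_k/q_k = 123/11
k=4  a_k=5  p_k/q_k = 682/61
k=5  a_k=22  p_k/q_k = 15127/1353
k=6  a_k=5  p_k/q_k = 76317/6826
k=7  a_k=1  p_k/q_k = 91444/8179
k=8  a_k=1  p_k/q_k = 167761/15005
k=9  a_k=5  p_k/q_k = 930249/83204
→ (930249, 83204).  Check: 930249²=865363202001, 125·83204²=865363202000, difference 1.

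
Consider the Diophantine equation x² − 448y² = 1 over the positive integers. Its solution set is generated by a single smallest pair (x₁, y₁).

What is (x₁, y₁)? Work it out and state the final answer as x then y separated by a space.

[21; 6,42] for √448; ℓ=2 ⇒ convergent index 1
a_0=21:  p_0=21·1+0=21,  q_0=21·0+1=1
a_1=6:  p_1=6·21+1=127,  q_1=6·1+0=6
(x₁, y₁) = (127, 6);  127² − 448·6² = 1 ✓

127 6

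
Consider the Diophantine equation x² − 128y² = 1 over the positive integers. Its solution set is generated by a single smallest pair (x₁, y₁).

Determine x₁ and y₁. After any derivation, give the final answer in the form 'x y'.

577 51

√128 = [11; 3,5,3,22, …], period ℓ=4 (even) → k=3
k=0  a_k=11  p_k/q_k = 11/1
…
k=2  a_k=5  p_k/q_k = 181/16
k=3  a_k=3  p_k/q_k = 577/51
fundamental: x₁=577, y₁=51  (since 332929 − 128·2601 = 1)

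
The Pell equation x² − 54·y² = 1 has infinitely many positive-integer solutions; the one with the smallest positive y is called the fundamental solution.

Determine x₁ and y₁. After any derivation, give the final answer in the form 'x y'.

√54 → a₀=7, period (2,1,6,1,2,14); ℓ=6 even so k=5
a_0=7:  p_0=7·1+0=7,  q_0=7·0+1=1
a_1=2:  p_1=2·7+1=15,  q_1=2·1+0=2
a_2=1:  p_2=1·15+7=22,  q_2=1·2+1=3
a_3=6:  p_3=6·22+15=147,  q_3=6·3+2=20
a_4=1:  p_4=1·147+22=169,  q_4=1·20+3=23
a_5=2:  p_5=2·169+147=485,  q_5=2·23+20=66
→ (485, 66).  Check: 485²=235225, 54·66²=235224, difference 1.

485 66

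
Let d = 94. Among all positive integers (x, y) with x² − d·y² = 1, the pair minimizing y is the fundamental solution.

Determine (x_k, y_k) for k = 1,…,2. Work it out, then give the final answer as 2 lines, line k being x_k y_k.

2143295 221064
9187426914049 947610731760

√94 → a₀=9, period (1,2,3,1,1,…,2,1,18); ℓ=16 even so k=15
step 0: (9, 1)  from 9·(1,0) + (0,1)
…
step 3: (97, 10)  from 3·(29,3) + (10,1)
…
step 8: (12953, 1336)  from 8·(1464,151) + (1241,128)
…
step 11: (99455, 10258)  from 1·(85038,8771) + (14417,1487)
…
step 14: (1490361, 153719)  from 2·(652934,67345) + (184493,19029)
step 15: (2143295, 221064)  from 1·(1490361,153719) + (652934,67345)
(x₁, y₁) = (2143295, 221064);  2143295² − 94·221064² = 1 ✓
k=2:  x_2 = 2143295·2143295+94·221064·221064 = 9187426914049,  y_2 = 2143295·221064+221064·2143295 = 947610731760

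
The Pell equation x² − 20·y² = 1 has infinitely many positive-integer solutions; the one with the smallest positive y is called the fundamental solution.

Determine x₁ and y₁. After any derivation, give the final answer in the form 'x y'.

9 2

[4; 2,8] for √20; ℓ=2 ⇒ convergent index 1
k=0  a_k=4  p_k/q_k = 4/1
k=1  a_k=2  p_k/q_k = 9/2
→ (9, 2).  Check: 9²=81, 20·2²=80, difference 1.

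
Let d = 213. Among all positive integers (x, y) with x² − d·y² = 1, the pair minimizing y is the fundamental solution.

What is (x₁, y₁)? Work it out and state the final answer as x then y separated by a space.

[14; 1,1,2,6,1,8,1,6,2,1,1,28] for √213; ℓ=12 ⇒ convergent index 11
a_0=14:  p_0=14·1+0=14,  q_0=14·0+1=1
a_1=1:  p_1=1·14+1=15,  q_1=1·1+0=1
…
a_3=2:  p_3=2·29+15=73,  q_3=2·2+1=5
…
a_5=1:  p_5=1·467+73=540,  q_5=1·32+5=37
a_6=8:  p_6=8·540+467=4787,  q_6=8·37+32=328
a_7=1:  p_7=1·4787+540=5327,  q_7=1·328+37=365
…
a_9=2:  p_9=2·36749+5327=78825,  q_9=2·2518+365=5401
a_10=1:  p_10=1·78825+36749=115574,  q_10=1·5401+2518=7919
a_11=1:  p_11=1·115574+78825=194399,  q_11=1·7919+5401=13320
→ (194399, 13320).  Check: 194399²=37790971201, 213·13320²=37790971200, difference 1.

194399 13320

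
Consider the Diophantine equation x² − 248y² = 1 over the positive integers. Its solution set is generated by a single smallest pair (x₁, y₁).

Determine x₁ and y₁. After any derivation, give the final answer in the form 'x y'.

√248 = [15; 1,2,1,30, …], period ℓ=4 (even) → k=3
k=0  a_k=15  p_k/q_k = 15/1
k=1  a_k=1  p_k/q_k = 16/1
k=2  a_k=2  p_k/q_k = 47/3
k=3  a_k=1  p_k/q_k = 63/4
fundamental: x₁=63, y₁=4  (since 3969 − 248·16 = 1)

63 4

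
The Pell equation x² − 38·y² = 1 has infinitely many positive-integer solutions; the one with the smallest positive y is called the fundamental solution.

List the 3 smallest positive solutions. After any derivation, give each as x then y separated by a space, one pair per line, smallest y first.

d=38: √d = [6; 6,12] (ℓ=2, even), read p_1/q_1
a_0=6:  p_0=6·1+0=6,  q_0=6·0+1=1
a_1=6:  p_1=6·6+1=37,  q_1=6·1+0=6
fundamental: x₁=37, y₁=6  (since 1369 − 38·36 = 1)
(37+6√38)^2 = 2737 + 444√38
(37+6√38)^3 = 202501 + 32850√38

37 6
2737 444
202501 32850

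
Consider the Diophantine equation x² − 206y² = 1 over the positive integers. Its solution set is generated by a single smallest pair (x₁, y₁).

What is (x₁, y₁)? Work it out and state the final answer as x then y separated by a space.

59535 4148

√206 = [14; 2,1,5,14,5,1,2,28, …], period ℓ=8 (even) → k=7
step 0: (14, 1)  from 14·(1,0) + (0,1)
step 1: (29, 2)  from 2·(14,1) + (1,0)
…
step 5: (17539, 1222)  from 5·(3459,241) + (244,17)
step 6: (20998, 1463)  from 1·(17539,1222) + (3459,241)
step 7: (59535, 4148)  from 2·(20998,1463) + (17539,1222)
→ (59535, 4148).  Check: 59535²=3544416225, 206·4148²=3544416224, difference 1.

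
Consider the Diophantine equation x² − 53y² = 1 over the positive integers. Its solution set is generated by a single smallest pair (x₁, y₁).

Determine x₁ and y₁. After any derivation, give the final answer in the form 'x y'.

66249 9100

[7; 3,1,1,3,14] for √53; ℓ=5 ⇒ convergent index 9
k=0  a_k=7  p_k/q_k = 7/1
k=1  a_k=3  p_k/q_k = 22/3
k=2  a_k=1  p_k/q_k = 29/4
…
k=6  a_k=3  p_k/q_k = 7979/1096
…
k=8  a_k=1  p_k/q_k = 18557/2549
k=9  a_k=3  p_k/q_k = 66249/9100
fundamental: x₁=66249, y₁=9100  (since 4388930001 − 53·82810000 = 1)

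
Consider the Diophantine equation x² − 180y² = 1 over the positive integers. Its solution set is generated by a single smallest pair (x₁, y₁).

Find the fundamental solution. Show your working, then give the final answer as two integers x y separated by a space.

d=180: √d = [13; 2,2,2,26] (ℓ=4, even), read p_3/q_3
step 0: (13, 1)  from 13·(1,0) + (0,1)
step 1: (27, 2)  from 2·(13,1) + (1,0)
step 2: (67, 5)  from 2·(27,2) + (13,1)
step 3: (161, 12)  from 2·(67,5) + (27,2)
(x₁, y₁) = (161, 12);  161² − 180·12² = 1 ✓

161 12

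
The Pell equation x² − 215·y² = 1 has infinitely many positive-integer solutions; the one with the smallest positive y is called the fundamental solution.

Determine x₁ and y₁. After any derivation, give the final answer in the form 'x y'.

√215 = [14; 1,1,1,28, …], period ℓ=4 (even) → k=3
a_0=14:  p_0=14·1+0=14,  q_0=14·0+1=1
a_1=1:  p_1=1·14+1=15,  q_1=1·1+0=1
a_2=1:  p_2=1·15+14=29,  q_2=1·1+1=2
a_3=1:  p_3=1·29+15=44,  q_3=1·2+1=3
fundamental: x₁=44, y₁=3  (since 1936 − 215·9 = 1)

44 3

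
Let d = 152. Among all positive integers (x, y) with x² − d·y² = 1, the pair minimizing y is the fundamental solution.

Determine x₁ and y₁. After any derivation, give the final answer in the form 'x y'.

37 3

√152 = [12; 3,24, …], period ℓ=2 (even) → k=1
k=0  a_k=12  p_k/q_k = 12/1
k=1  a_k=3  p_k/q_k = 37/3
→ (37, 3).  Check: 37²=1369, 152·3²=1368, difference 1.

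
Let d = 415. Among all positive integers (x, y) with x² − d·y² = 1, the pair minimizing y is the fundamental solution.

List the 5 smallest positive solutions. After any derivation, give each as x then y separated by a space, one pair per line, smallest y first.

18412804 903849
678062702284831 33284788965192
24970071273761872339444 1225732590794885332887
919538056459614718055705397121 45138347901436822389057205104
33862548008263614468078655355989935124 1662247105585933832332453329850170345

√415 = [20; 2,1,2,4,6,…,1,2,40, …], period ℓ=16 (even) → k=15
k=0  a_k=20  p_k/q_k = 20/1
k=1  a_k=2  p_k/q_k = 41/2
k=2  a_k=1  p_k/q_k = 61/3
…
k=4  a_k=4  p_k/q_k = 713/35
…
k=6  a_k=1  p_k/q_k = 5154/253
k=7  a_k=1  p_k/q_k = 9595/471
…
k=9  a_k=1  p_k/q_k = 43534/2137
k=10  a_k=1  p_k/q_k = 77473/3803
…
k=14  a_k=1  p_k/q_k = 6841255/335824
k=15  a_k=2  p_k/q_k = 18412804/903849
(x₁, y₁) = (18412804, 903849);  18412804² − 415·903849² = 1 ✓
k=2:  x_2 = 18412804·18412804+415·903849·903849 = 678062702284831,  y_2 = 18412804·903849+903849·18412804 = 33284788965192
k=3:  x_3 = 18412804·678062702284831+415·903849·33284788965192 = 24970071273761872339444,  y_3 = 18412804·33284788965192+903849·678062702284831 = 1225732590794885332887
k=4:  x_4 = 18412804·24970071273761872339444+415·903849·1225732590794885332887 = 919538056459614718055705397121,  y_4 = 18412804·1225732590794885332887+903849·24970071273761872339444 = 45138347901436822389057205104
k=5:  x_5 = 18412804·919538056459614718055705397121+415·903849·45138347901436822389057205104 = 33862548008263614468078655355989935124,  y_5 = 18412804·45138347901436822389057205104+903849·919538056459614718055705397121 = 1662247105585933832332453329850170345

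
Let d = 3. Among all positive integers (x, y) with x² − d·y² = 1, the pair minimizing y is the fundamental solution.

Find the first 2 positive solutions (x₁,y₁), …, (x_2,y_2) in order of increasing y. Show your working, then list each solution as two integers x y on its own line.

√3 = [1; 1,2, …], period ℓ=2 (even) → k=1
a_0=1:  p_0=1·1+0=1,  q_0=1·0+1=1
a_1=1:  p_1=1·1+1=2,  q_1=1·1+0=1
fundamental: x₁=2, y₁=1  (since 4 − 3·1 = 1)
(2+1√3)^2 = 7 + 4√3

2 1
7 4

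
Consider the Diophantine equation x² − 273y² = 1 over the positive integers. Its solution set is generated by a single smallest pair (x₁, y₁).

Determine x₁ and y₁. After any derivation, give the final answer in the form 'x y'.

√273 = [16; 1,1,10,1,1,32, …], period ℓ=6 (even) → k=5
step 0: (16, 1)  from 16·(1,0) + (0,1)
step 1: (17, 1)  from 1·(16,1) + (1,0)
step 2: (33, 2)  from 1·(17,1) + (16,1)
…
step 4: (380, 23)  from 1·(347,21) + (33,2)
step 5: (727, 44)  from 1·(380,23) + (347,21)
→ (727, 44).  Check: 727²=528529, 273·44²=528528, difference 1.

727 44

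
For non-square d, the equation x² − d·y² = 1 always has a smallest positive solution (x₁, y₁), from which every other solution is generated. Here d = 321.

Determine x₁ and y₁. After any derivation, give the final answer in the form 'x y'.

215 12

[17; 1,10,1,34] for √321; ℓ=4 ⇒ convergent index 3
step 0: (17, 1)  from 17·(1,0) + (0,1)
step 1: (18, 1)  from 1·(17,1) + (1,0)
step 2: (197, 11)  from 10·(18,1) + (17,1)
step 3: (215, 12)  from 1·(197,11) + (18,1)
→ (215, 12).  Check: 215²=46225, 321·12²=46224, difference 1.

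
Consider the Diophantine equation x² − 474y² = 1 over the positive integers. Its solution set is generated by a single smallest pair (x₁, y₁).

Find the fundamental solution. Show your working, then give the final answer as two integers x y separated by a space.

√474 = [21; 1,3,2,1,1,…,3,1,42, …], period ℓ=14 (even) → k=13
step 0: (21, 1)  from 21·(1,0) + (0,1)
…
step 4: (283, 13)  from 1·(196,9) + (87,4)
…
step 7: (5051, 232)  from 6·(762,35) + (479,22)
…
step 10: (16677, 766)  from 1·(10864,499) + (5813,267)
…
step 12: (149331, 6859)  from 3·(44218,2031) + (16677,766)
step 13: (193549, 8890)  from 1·(149331,6859) + (44218,2031)
fundamental: x₁=193549, y₁=8890  (since 37461215401 − 474·79032100 = 1)

193549 8890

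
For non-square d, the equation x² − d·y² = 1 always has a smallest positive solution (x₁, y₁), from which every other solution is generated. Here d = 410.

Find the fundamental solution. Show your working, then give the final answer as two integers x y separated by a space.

81 4

[20; 4,40] for √410; ℓ=2 ⇒ convergent index 1
a_0=20:  p_0=20·1+0=20,  q_0=20·0+1=1
a_1=4:  p_1=4·20+1=81,  q_1=4·1+0=4
fundamental: x₁=81, y₁=4  (since 6561 − 410·16 = 1)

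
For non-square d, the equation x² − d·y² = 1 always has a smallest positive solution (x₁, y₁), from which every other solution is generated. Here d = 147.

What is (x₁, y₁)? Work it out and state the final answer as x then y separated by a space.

√147 → a₀=12, period (8,24); ℓ=2 even so k=1
step 0: (12, 1)  from 12·(1,0) + (0,1)
step 1: (97, 8)  from 8·(12,1) + (1,0)
(x₁, y₁) = (97, 8);  97² − 147·8² = 1 ✓

97 8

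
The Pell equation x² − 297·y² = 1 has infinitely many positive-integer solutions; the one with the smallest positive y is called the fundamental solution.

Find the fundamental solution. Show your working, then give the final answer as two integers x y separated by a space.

√297 = [17; 4,3,1,1,2,1,1,3,4,34, …], period ℓ=10 (even) → k=9
a_0=17:  p_0=17·1+0=17,  q_0=17·0+1=1
a_1=4:  p_1=4·17+1=69,  q_1=4·1+0=4
a_2=3:  p_2=3·69+17=224,  q_2=3·4+1=13
a_3=1:  p_3=1·224+69=293,  q_3=1·13+4=17
a_4=1:  p_4=1·293+224=517,  q_4=1·17+13=30
a_5=2:  p_5=2·517+293=1327,  q_5=2·30+17=77
a_6=1:  p_6=1·1327+517=1844,  q_6=1·77+30=107
a_7=1:  p_7=1·1844+1327=3171,  q_7=1·107+77=184
a_8=3:  p_8=3·3171+1844=11357,  q_8=3·184+107=659
a_9=4:  p_9=4·11357+3171=48599,  q_9=4·659+184=2820
fundamental: x₁=48599, y₁=2820  (since 2361862801 − 297·7952400 = 1)

48599 2820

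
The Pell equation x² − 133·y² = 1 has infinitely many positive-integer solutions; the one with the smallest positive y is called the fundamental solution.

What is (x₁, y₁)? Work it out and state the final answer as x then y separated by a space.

[11; 1,1,7,5,1,…,1,1,22] for √133; ℓ=16 ⇒ convergent index 15
i=0: a=11 ⇒ p=11, q=1
i=1: a=1 ⇒ p=12, q=1
i=2: a=1 ⇒ p=23, q=2
i=3: a=7 ⇒ p=173, q=15
…
i=5: a=1 ⇒ p=1061, q=92
i=6: a=1 ⇒ p=1949, q=169
…
i=8: a=2 ⇒ p=7969, q=691
i=9: a=1 ⇒ p=10979, q=952
i=10: a=1 ⇒ p=18948, q=1643
i=11: a=1 ⇒ p=29927, q=2595
i=12: a=5 ⇒ p=168583, q=14618
i=13: a=7 ⇒ p=1210008, q=104921
i=14: a=1 ⇒ p=1378591, q=119539
i=15: a=1 ⇒ p=2588599, q=224460
(x₁, y₁) = (2588599, 224460);  2588599² − 133·224460² = 1 ✓

2588599 224460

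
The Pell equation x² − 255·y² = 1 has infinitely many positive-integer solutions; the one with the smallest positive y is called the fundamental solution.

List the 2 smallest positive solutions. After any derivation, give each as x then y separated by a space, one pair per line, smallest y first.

d=255: √d = [15; 1,30] (ℓ=2, even), read p_1/q_1
a_0=15:  p_0=15·1+0=15,  q_0=15·0+1=1
a_1=1:  p_1=1·15+1=16,  q_1=1·1+0=1
fundamental: x₁=16, y₁=1  (since 256 − 255·1 = 1)
n=2: (16,1)∘(16,1) = (16·16+255·1·1, 16·1+1·16) = (511,32)

16 1
511 32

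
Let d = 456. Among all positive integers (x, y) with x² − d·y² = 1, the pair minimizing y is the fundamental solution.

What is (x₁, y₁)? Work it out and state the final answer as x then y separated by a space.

1025 48

√456 = [21; 2,1,4,1,2,42, …], period ℓ=6 (even) → k=5
a_0=21:  p_0=21·1+0=21,  q_0=21·0+1=1
…
a_4=1:  p_4=1·299+64=363,  q_4=1·14+3=17
a_5=2:  p_5=2·363+299=1025,  q_5=2·17+14=48
fundamental: x₁=1025, y₁=48  (since 1050625 − 456·2304 = 1)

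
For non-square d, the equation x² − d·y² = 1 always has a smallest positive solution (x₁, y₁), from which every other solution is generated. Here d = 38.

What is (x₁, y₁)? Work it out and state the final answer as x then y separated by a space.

37 6

[6; 6,12] for √38; ℓ=2 ⇒ convergent index 1
k=0  a_k=6  p_k/q_k = 6/1
k=1  a_k=6  p_k/q_k = 37/6
fundamental: x₁=37, y₁=6  (since 1369 − 38·36 = 1)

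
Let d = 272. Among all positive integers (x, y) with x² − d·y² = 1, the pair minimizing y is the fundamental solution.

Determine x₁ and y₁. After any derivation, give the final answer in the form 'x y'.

√272 → a₀=16, period (2,32); ℓ=2 even so k=1
a_0=16:  p_0=16·1+0=16,  q_0=16·0+1=1
a_1=2:  p_1=2·16+1=33,  q_1=2·1+0=2
fundamental: x₁=33, y₁=2  (since 1089 − 272·4 = 1)

33 2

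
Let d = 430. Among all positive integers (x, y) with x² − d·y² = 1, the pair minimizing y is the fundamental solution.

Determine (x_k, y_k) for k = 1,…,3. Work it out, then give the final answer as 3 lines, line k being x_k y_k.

2862251 138030
16384961574001 790153011060
93795745300289010251 4523232492118854090

d=430: √d = [20; 1,2,1,3,1,…,2,1,40] (ℓ=14, even), read p_13/q_13
i=0: a=20 ⇒ p=20, q=1
i=1: a=1 ⇒ p=21, q=1
…
i=3: a=1 ⇒ p=83, q=4
i=4: a=3 ⇒ p=311, q=15
i=5: a=1 ⇒ p=394, q=19
i=6: a=6 ⇒ p=2675, q=129
i=7: a=8 ⇒ p=21794, q=1051
i=8: a=6 ⇒ p=133439, q=6435
i=9: a=1 ⇒ p=155233, q=7486
i=10: a=3 ⇒ p=599138, q=28893
i=11: a=1 ⇒ p=754371, q=36379
i=12: a=2 ⇒ p=2107880, q=101651
i=13: a=1 ⇒ p=2862251, q=138030
fundamental: x₁=2862251, y₁=138030  (since 8192480787001 − 430·19052280900 = 1)
k=2:  x_2 = 2862251·2862251+430·138030·138030 = 16384961574001,  y_2 = 2862251·138030+138030·2862251 = 790153011060
k=3:  x_3 = 2862251·16384961574001+430·138030·790153011060 = 93795745300289010251,  y_3 = 2862251·790153011060+138030·16384961574001 = 4523232492118854090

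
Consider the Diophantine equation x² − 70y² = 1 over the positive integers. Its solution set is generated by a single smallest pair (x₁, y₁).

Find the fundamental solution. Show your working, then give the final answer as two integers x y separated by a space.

√70 = [8; 2,1,2,1,2,16, …], period ℓ=6 (even) → k=5
a_0=8:  p_0=8·1+0=8,  q_0=8·0+1=1
a_1=2:  p_1=2·8+1=17,  q_1=2·1+0=2
…
a_3=2:  p_3=2·25+17=67,  q_3=2·3+2=8
a_4=1:  p_4=1·67+25=92,  q_4=1·8+3=11
a_5=2:  p_5=2·92+67=251,  q_5=2·11+8=30
→ (251, 30).  Check: 251²=63001, 70·30²=63000, difference 1.

251 30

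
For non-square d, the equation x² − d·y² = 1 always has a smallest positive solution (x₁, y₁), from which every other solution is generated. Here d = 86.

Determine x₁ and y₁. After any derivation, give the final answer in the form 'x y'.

d=86: √d = [9; 3,1,1,1,8,1,1,1,3,18] (ℓ=10, even), read p_9/q_9
k=0  a_k=9  p_k/q_k = 9/1
…
k=3  a_k=1  p_k/q_k = 65/7
k=4  a_k=1  p_k/q_k = 102/11
…
k=6  a_k=1  p_k/q_k = 983/106
k=7  a_k=1  p_k/q_k = 1864/201
k=8  a_k=1  p_k/q_k = 2847/307
k=9  a_k=3  p_k/q_k = 10405/1122
→ (10405, 1122).  Check: 10405²=108264025, 86·1122²=108264024, difference 1.

10405 1122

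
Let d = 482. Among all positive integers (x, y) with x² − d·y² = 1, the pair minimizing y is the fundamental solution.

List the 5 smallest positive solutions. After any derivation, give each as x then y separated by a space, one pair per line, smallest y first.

[21; 1,20,1,42] for √482; ℓ=4 ⇒ convergent index 3
i=0: a=21 ⇒ p=21, q=1
i=1: a=1 ⇒ p=22, q=1
i=2: a=20 ⇒ p=461, q=21
i=3: a=1 ⇒ p=483, q=22
→ (483, 22).  Check: 483²=233289, 482·22²=233288, difference 1.
(483+22√482)^2 = 466577 + 21252√482
(483+22√482)^3 = 450712899 + 20529410√482
(483+22√482)^4 = 435388193857 + 19831388808√482
(483+22√482)^5 = 420584544552963 + 19157101059118√482

483 22
466577 21252
450712899 20529410
435388193857 19831388808
420584544552963 19157101059118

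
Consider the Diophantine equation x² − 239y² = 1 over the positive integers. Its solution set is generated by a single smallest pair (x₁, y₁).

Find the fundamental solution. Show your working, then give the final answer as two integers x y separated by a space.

6195120 400729

√239 → a₀=15, period (2,5,1,2,4,15,4,2,1,5,2,30); ℓ=12 even so k=11
a_0=15:  p_0=15·1+0=15,  q_0=15·0+1=1
…
a_2=5:  p_2=5·31+15=170,  q_2=5·2+1=11
…
a_7=4:  p_7=4·37907+2489=154117,  q_7=4·2452+161=9969
…
a_9=1:  p_9=1·346141+154117=500258,  q_9=1·22390+9969=32359
a_10=5:  p_10=5·500258+346141=2847431,  q_10=5·32359+22390=184185
a_11=2:  p_11=2·2847431+500258=6195120,  q_11=2·184185+32359=400729
(x₁, y₁) = (6195120, 400729);  6195120² − 239·400729² = 1 ✓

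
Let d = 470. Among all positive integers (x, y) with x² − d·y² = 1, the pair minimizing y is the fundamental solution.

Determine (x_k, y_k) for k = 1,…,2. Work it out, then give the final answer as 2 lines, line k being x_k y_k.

1691 78
5718961 263796

√470 = [21; 1,2,8,2,1,42, …], period ℓ=6 (even) → k=5
a_0=21:  p_0=21·1+0=21,  q_0=21·0+1=1
…
a_2=2:  p_2=2·22+21=65,  q_2=2·1+1=3
…
a_4=2:  p_4=2·542+65=1149,  q_4=2·25+3=53
a_5=1:  p_5=1·1149+542=1691,  q_5=1·53+25=78
→ (1691, 78).  Check: 1691²=2859481, 470·78²=2859480, difference 1.
n=2: (1691,78)∘(1691,78) = (1691·1691+470·78·78, 1691·78+78·1691) = (5718961,263796)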